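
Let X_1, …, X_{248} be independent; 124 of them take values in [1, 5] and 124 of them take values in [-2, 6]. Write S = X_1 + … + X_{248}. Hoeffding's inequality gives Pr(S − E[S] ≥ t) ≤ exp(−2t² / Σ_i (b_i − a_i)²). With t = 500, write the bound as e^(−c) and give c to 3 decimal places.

Σ(b_i − a_i)² = 124·4² + 124·8² = 9920.
c = 2t² / 9920 = 2·500² / 9920 = 50.4032.

50.403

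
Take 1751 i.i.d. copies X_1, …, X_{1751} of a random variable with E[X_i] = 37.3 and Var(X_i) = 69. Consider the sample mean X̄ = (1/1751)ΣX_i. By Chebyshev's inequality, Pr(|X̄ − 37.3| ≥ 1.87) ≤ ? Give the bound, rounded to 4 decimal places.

0.0113

Var(X̄) = Var(X_i)/n = 69/1751 = 0.039406.
Chebyshev: Pr(|X̄ − 37.3| ≥ 1.87) ≤ Var(X̄)/(1.87)² = 69/(1751·1.87²) = 0.0113.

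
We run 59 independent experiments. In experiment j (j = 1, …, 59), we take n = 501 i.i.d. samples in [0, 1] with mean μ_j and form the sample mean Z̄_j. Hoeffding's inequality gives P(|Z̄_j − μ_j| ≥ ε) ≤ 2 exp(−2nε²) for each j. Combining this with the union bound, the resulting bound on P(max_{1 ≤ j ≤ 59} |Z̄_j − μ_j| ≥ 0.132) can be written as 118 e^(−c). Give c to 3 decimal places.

Union bound over the 59 events: P(max_{1 ≤ j ≤ 59} |Z̄_j − μ_j| ≥ 0.132) ≤ 59·2·exp(−2nε²) = 118 exp(−2·501·0.132²).
So c = 2·501·0.132² = 17.4588.

17.459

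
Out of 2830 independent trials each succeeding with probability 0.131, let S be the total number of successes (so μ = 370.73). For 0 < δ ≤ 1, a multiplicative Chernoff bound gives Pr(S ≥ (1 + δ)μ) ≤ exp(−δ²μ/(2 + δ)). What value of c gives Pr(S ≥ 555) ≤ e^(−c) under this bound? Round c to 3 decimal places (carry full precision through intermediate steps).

Write 555 = (1 + δ)μ, so δ = 555/370.73 − 1 = 0.4970464…
Then the exponent is δ²μ/(2 + δ) = (555 − μ)² / (μ·(2 + δ)) = 36.679629.

36.680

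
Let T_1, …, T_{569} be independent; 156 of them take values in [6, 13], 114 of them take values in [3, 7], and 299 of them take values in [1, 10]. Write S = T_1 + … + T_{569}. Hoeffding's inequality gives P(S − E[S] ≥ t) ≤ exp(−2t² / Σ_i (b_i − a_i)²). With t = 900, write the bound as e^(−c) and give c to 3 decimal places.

48.090

Σ(b_i − a_i)² = 156·7² + 114·4² + 299·9² = 33687.
c = 2t² / 33687 = 2·900² / 33687 = 48.0898.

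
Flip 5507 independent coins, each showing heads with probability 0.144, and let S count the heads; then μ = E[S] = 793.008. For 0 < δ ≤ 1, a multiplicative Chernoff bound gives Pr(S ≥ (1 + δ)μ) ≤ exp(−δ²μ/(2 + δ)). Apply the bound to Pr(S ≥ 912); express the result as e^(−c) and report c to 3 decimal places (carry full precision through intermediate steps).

Write 912 = (1 + δ)μ, so δ = 912/793.008 − 1 = 0.1500514…
Then the exponent is δ²μ/(2 + δ) = (912 − μ)² / (μ·(2 + δ)) = 8.304416.

8.304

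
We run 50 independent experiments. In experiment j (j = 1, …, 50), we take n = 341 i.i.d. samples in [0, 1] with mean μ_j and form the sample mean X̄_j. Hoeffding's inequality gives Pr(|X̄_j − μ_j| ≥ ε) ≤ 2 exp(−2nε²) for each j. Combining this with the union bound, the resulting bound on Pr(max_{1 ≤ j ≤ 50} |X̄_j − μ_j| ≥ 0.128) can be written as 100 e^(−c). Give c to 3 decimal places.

Union bound over the 50 events: Pr(max_{1 ≤ j ≤ 50} |X̄_j − μ_j| ≥ 0.128) ≤ 50·2·exp(−2nε²) = 100 exp(−2·341·0.128²).
So c = 2·341·0.128² = 11.1739.

11.174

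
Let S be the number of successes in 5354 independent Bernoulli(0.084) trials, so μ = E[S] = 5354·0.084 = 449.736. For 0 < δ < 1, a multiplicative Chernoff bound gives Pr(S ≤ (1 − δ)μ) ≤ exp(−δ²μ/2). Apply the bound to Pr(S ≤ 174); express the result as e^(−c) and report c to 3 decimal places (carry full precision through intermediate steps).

84.528

Write 174 = (1 − δ)μ, so δ = 1 − 174/449.736 = 0.6131064…
Then the exponent is δ²μ/2 = (μ − 174)²/(2μ) = 84.527747.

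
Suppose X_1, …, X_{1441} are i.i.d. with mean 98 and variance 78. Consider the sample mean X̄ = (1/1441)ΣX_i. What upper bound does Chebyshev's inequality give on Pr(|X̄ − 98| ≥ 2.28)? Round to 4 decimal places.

Var(X̄) = Var(X_i)/n = 78/1441 = 0.054129.
Chebyshev: Pr(|X̄ − 98| ≥ 2.28) ≤ Var(X̄)/(2.28)² = 78/(1441·2.28²) = 0.0104.

0.0104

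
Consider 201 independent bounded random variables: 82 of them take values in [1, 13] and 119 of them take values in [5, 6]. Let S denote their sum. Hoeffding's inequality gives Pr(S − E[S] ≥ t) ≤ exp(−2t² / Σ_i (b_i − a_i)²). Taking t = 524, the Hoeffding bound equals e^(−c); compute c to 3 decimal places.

Σ(b_i − a_i)² = 82·12² + 119·1² = 11927.
c = 2t² / 11927 = 2·524² / 11927 = 46.0428.

46.043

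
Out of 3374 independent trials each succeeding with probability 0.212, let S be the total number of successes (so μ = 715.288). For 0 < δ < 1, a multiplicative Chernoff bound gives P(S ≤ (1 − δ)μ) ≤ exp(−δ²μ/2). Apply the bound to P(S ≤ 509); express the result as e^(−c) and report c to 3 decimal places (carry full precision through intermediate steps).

Write 509 = (1 − δ)μ, so δ = 1 − 509/715.288 = 0.2883985…
Then the exponent is δ²μ/2 = (μ − 509)²/(2μ) = 29.746577.

29.747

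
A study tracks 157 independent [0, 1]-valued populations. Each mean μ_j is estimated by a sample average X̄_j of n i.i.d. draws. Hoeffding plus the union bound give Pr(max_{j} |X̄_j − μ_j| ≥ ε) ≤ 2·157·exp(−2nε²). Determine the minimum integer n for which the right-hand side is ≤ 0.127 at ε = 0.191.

108

Need 2·157·exp(−2nε²) ≤ 0.127, i.e. exp(−2nε²) ≤ 0.127/314.
So 2nε² ≥ ln(314/0.127) = 7.812961.
Hence n ≥ 7.812961/(2·0.191²) = 107.083.
The smallest integer n is 108.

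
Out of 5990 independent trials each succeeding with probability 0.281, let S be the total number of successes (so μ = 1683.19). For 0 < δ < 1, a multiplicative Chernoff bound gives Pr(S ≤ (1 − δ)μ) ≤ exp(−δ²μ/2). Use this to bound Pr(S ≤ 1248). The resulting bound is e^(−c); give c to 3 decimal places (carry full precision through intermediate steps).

56.259

Write 1248 = (1 − δ)μ, so δ = 1 − 1248/1683.19 = 0.2585507…
Then the exponent is δ²μ/2 = (μ − 1248)²/(2μ) = 56.259346.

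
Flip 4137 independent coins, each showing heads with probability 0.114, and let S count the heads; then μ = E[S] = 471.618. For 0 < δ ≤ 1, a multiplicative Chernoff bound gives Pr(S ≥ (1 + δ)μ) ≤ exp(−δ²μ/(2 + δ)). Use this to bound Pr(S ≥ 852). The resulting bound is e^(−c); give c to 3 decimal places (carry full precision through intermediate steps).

109.314

Write 852 = (1 + δ)μ, so δ = 852/471.618 − 1 = 0.8065468…
Then the exponent is δ²μ/(2 + δ) = (852 − μ)² / (μ·(2 + δ)) = 109.314369.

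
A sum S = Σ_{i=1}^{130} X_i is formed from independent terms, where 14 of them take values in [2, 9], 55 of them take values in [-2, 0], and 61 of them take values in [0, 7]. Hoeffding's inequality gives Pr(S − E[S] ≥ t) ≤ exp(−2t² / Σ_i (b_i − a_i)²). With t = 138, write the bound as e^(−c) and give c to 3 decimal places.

9.779

Σ(b_i − a_i)² = 14·7² + 55·2² + 61·7² = 3895.
c = 2t² / 3895 = 2·138² / 3895 = 9.7787.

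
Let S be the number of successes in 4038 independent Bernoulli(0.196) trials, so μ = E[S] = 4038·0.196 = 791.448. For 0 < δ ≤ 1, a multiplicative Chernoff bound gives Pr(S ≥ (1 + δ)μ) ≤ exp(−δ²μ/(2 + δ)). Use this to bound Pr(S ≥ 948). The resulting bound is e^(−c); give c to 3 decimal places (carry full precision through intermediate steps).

Write 948 = (1 + δ)μ, so δ = 948/791.448 − 1 = 0.1978045…
Then the exponent is δ²μ/(2 + δ) = (948 − μ)² / (μ·(2 + δ)) = 14.089831.

14.090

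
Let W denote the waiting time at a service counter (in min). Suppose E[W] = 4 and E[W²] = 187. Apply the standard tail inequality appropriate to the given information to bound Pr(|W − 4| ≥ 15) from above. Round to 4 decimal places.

The first two moments determine the variance, so Chebyshev's inequality is the sharpest standard bound available.
Var(W) = E[W²] − (E[W])² = 187 − 16 = 171.
Chebyshev's inequality: Pr(|W − μ| ≥ t) ≤ Var(W)/t² = 171/225 = 0.7600.

0.7600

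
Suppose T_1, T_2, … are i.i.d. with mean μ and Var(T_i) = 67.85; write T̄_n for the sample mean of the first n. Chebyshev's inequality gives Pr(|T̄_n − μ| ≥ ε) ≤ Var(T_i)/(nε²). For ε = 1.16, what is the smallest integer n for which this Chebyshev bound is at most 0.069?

Require 67.85/(n·1.16²) ≤ 0.069, i.e. n ≥ 67.85/(0.069·1.16²) = 730.777.
The smallest integer n is 731.

731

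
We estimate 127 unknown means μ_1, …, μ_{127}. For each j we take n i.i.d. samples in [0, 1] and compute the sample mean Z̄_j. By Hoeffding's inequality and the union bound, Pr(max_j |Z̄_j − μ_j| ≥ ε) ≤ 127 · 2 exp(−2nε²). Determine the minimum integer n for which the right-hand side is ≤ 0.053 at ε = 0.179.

133

Need 2·127·exp(−2nε²) ≤ 0.053, i.e. exp(−2nε²) ≤ 0.053/254.
So 2nε² ≥ ln(254/0.053) = 8.474798.
Hence n ≥ 8.474798/(2·0.179²) = 132.249.
The smallest integer n is 133.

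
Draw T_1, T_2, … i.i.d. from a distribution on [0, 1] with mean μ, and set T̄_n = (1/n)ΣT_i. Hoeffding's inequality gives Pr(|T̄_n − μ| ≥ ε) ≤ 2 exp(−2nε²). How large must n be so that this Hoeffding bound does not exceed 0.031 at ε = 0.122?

Require 2·exp(−2nε²) ≤ 0.031, i.e. 2nε² ≥ ln(2/0.031) = 4.166915.
So n ≥ 4.166915 / (2·0.122²) = 139.980.
The smallest integer n is 140.

140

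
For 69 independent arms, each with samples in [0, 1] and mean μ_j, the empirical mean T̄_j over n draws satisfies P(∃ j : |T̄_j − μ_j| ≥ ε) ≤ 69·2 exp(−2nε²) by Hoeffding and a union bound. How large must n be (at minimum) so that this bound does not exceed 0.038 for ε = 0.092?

485

Need 2·69·exp(−2nε²) ≤ 0.038, i.e. exp(−2nε²) ≤ 0.038/138.
So 2nε² ≥ ln(138/0.038) = 8.197423.
Hence n ≥ 8.197423/(2·0.092²) = 484.252.
The smallest integer n is 485.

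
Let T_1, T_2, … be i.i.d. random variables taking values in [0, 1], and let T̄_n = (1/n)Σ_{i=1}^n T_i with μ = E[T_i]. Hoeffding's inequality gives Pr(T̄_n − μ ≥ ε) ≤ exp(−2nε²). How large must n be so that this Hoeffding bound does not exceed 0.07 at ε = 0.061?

358

Require exp(−2nε²) ≤ 0.07, i.e. 2nε² ≥ ln(1/0.07) = 2.659260.
So n ≥ 2.659260 / (2·0.061²) = 357.331.
The smallest integer n is 358.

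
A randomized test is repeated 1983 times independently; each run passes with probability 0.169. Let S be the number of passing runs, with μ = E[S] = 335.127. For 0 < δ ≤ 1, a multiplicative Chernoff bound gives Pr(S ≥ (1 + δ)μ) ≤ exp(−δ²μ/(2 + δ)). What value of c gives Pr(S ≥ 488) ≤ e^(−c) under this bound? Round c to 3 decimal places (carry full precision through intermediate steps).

Write 488 = (1 + δ)μ, so δ = 488/335.127 − 1 = 0.4561644…
Then the exponent is δ²μ/(2 + δ) = (488 − μ)² / (μ·(2 + δ)) = 28.391918.

28.392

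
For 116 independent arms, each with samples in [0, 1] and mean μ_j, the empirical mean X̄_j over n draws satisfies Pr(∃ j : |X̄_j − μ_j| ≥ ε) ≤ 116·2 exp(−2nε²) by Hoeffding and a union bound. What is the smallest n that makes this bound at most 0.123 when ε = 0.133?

214

Need 2·116·exp(−2nε²) ≤ 0.123, i.e. exp(−2nε²) ≤ 0.123/232.
So 2nε² ≥ ln(232/0.123) = 7.542308.
Hence n ≥ 7.542308/(2·0.133²) = 213.192.
The smallest integer n is 214.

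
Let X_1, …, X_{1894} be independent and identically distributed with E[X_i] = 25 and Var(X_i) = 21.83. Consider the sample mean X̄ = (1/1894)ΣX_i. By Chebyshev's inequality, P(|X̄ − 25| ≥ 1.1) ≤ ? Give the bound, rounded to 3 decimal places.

Var(X̄) = Var(X_i)/n = 21.83/1894 = 0.011526.
Chebyshev: P(|X̄ − 25| ≥ 1.1) ≤ Var(X̄)/(1.1)² = 21.83/(1894·1.1²) = 0.0095.

0.010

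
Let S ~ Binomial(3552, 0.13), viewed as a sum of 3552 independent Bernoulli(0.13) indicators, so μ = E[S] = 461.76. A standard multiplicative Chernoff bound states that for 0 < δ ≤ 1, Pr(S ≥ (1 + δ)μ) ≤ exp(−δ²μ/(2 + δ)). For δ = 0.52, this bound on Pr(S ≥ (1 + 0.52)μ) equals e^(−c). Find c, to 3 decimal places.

49.548

c = δ²μ/(2 + δ) = 0.52²·461.76/(2 + 0.52) = 49.5476.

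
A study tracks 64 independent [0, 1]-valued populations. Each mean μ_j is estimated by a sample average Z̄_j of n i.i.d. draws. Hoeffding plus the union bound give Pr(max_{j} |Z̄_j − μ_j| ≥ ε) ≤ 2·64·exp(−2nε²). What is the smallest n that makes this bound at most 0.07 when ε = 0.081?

Need 2·64·exp(−2nε²) ≤ 0.07, i.e. exp(−2nε²) ≤ 0.07/128.
So 2nε² ≥ ln(128/0.07) = 7.511290.
Hence n ≥ 7.511290/(2·0.081²) = 572.420.
The smallest integer n is 573.

573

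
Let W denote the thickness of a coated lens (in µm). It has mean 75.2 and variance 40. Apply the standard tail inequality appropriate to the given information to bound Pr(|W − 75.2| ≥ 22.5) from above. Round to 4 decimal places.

0.0790

Mean and variance are known, so Chebyshev's inequality applies.
Chebyshev: Pr(|W − μ| ≥ t) ≤ Var(W)/t².
Bound = 40 / 506.25 = 0.0790.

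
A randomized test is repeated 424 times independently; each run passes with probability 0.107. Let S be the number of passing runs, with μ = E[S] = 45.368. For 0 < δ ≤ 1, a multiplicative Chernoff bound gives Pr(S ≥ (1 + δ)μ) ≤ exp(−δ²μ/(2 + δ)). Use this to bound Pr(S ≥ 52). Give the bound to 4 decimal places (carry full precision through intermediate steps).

Write 52 = (1 + δ)μ, so δ = 52/45.368 − 1 = 0.1461823…
Then the exponent is δ²μ/(2 + δ) = (52 − μ)² / (μ·(2 + δ)) = 0.451724.
Bound = exp(−0.451724) = 0.63653.

0.6365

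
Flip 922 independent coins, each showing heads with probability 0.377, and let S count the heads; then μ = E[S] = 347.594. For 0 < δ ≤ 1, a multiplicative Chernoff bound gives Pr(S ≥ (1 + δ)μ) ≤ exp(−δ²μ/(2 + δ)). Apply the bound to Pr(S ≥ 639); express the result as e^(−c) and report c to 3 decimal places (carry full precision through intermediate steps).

Write 639 = (1 + δ)μ, so δ = 639/347.594 − 1 = 0.8383516…
Then the exponent is δ²μ/(2 + δ) = (639 − μ)² / (μ·(2 + δ)) = 86.071329.

86.071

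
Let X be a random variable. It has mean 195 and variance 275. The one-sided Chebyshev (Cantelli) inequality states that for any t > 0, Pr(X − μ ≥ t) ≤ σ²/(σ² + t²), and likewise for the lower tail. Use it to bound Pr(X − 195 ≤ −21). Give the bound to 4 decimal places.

Here σ² = 275 and t = 21, so σ² + t² = 716.
Cantelli's bound: 275/716 = 0.3841.

0.3841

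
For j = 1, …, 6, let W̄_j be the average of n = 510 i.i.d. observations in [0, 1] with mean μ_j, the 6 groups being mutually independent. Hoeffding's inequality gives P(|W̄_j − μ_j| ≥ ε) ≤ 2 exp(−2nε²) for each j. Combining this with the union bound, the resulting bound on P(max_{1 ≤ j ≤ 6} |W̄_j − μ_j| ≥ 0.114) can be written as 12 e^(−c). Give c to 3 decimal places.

Union bound over the 6 events: P(max_{1 ≤ j ≤ 6} |W̄_j − μ_j| ≥ 0.114) ≤ 6·2·exp(−2nε²) = 12 exp(−2·510·0.114²).
So c = 2·510·0.114² = 13.2559.

13.256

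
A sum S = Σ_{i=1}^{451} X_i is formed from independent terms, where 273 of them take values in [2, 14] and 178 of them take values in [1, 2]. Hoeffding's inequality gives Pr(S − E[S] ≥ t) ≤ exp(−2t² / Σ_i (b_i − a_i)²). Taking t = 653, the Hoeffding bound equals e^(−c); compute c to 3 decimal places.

Σ(b_i − a_i)² = 273·12² + 178·1² = 39490.
c = 2t² / 39490 = 2·653² / 39490 = 21.5958.

21.596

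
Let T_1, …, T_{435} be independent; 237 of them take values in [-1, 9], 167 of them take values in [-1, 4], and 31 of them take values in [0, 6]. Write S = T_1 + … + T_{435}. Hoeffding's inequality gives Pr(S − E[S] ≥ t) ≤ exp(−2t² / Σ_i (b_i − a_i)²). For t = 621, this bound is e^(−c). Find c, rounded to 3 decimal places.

26.604

Σ(b_i − a_i)² = 237·10² + 167·5² + 31·6² = 28991.
c = 2t² / 28991 = 2·621² / 28991 = 26.6042.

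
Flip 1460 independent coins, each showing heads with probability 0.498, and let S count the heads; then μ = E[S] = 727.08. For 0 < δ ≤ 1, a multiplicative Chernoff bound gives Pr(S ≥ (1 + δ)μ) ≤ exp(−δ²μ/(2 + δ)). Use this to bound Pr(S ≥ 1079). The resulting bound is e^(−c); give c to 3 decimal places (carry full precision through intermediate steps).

68.573

Write 1079 = (1 + δ)μ, so δ = 1079/727.08 − 1 = 0.4840183…
Then the exponent is δ²μ/(2 + δ) = (1079 − μ)² / (μ·(2 + δ)) = 68.572647.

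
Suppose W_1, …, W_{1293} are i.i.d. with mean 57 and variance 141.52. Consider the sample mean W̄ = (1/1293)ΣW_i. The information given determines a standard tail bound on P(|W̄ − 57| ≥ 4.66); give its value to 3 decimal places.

0.005

With mean and variance of each term known, Chebyshev's inequality bounds the deviation of the sum (or sample mean).
Var(W̄) = Var(W_i)/n = 141.52/1293 = 0.10945.
Chebyshev: P(|W̄ − 57| ≥ 4.66) ≤ Var(W̄)/(4.66)² = 141.52/(1293·4.66²) = 0.0050.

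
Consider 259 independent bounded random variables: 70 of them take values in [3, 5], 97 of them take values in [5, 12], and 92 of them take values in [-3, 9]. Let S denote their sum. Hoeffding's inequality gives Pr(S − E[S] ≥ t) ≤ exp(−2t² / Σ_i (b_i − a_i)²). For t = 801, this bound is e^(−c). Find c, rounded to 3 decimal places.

70.193

Σ(b_i − a_i)² = 70·2² + 97·7² + 92·12² = 18281.
c = 2t² / 18281 = 2·801² / 18281 = 70.1932.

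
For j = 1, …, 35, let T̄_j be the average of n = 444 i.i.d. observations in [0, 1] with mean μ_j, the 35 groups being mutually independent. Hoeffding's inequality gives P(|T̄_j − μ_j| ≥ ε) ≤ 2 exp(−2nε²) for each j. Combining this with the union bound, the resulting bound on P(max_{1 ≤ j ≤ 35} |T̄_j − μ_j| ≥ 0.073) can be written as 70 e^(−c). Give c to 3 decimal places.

4.732

Union bound over the 35 events: P(max_{1 ≤ j ≤ 35} |T̄_j − μ_j| ≥ 0.073) ≤ 35·2·exp(−2nε²) = 70 exp(−2·444·0.073²).
So c = 2·444·0.073² = 4.7322.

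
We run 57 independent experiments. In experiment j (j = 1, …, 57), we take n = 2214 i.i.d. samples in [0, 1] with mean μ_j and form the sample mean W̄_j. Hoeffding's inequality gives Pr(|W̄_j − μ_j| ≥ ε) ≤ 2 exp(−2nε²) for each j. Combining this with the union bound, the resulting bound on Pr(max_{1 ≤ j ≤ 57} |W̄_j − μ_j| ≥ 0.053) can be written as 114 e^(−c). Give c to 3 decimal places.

12.438

Union bound over the 57 events: Pr(max_{1 ≤ j ≤ 57} |W̄_j − μ_j| ≥ 0.053) ≤ 57·2·exp(−2nε²) = 114 exp(−2·2214·0.053²).
So c = 2·2214·0.053² = 12.4383.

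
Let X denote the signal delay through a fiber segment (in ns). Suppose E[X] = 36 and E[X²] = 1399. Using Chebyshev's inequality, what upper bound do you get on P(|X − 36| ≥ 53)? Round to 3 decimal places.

Var(X) = E[X²] − (E[X])² = 1399 − 1296 = 103.
Chebyshev's inequality: P(|X − μ| ≥ t) ≤ Var(X)/t² = 103/2809 = 0.0367.

0.037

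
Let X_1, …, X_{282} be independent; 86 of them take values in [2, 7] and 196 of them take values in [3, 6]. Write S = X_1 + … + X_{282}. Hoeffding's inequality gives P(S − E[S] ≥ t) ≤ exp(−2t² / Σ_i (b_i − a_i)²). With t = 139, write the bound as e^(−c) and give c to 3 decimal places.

Σ(b_i − a_i)² = 86·5² + 196·3² = 3914.
c = 2t² / 3914 = 2·139² / 3914 = 9.8728.

9.873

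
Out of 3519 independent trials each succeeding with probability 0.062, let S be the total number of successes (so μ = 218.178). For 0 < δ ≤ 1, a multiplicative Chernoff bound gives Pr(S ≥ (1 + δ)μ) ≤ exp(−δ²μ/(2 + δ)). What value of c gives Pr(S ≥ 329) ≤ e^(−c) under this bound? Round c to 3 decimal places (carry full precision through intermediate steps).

22.445

Write 329 = (1 + δ)μ, so δ = 329/218.178 − 1 = 0.5079431…
Then the exponent is δ²μ/(2 + δ) = (329 − μ)² / (μ·(2 + δ)) = 22.445193.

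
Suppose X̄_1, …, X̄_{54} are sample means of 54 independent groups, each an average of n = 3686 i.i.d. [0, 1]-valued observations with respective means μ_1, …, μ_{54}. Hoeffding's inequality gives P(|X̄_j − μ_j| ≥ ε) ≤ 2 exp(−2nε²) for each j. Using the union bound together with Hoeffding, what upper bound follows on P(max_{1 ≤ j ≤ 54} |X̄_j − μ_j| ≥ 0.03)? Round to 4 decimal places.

0.1419

Per-experiment Hoeffding bound: 2·exp(−2·3686·0.03²) = 2·exp(−6.63480) = 0.0026277.
Union bound over 54 events: 54·0.0026277 = 0.14189.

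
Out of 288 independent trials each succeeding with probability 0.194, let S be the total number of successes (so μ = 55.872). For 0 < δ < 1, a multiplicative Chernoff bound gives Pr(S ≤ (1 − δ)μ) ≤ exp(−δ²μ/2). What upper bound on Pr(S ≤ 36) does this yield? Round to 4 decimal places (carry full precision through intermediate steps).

0.0292

Write 36 = (1 − δ)μ, so δ = 1 − 36/55.872 = 0.3556701…
Then the exponent is δ²μ/2 = (μ − 36)²/(2μ) = 3.533938.
Bound = exp(−3.533938) = 0.02919.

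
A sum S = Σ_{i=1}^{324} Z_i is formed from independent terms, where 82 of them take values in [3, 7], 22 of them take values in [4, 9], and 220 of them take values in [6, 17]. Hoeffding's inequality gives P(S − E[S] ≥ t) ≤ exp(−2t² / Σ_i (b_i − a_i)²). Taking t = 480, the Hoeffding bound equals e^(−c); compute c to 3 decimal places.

Σ(b_i − a_i)² = 82·4² + 22·5² + 220·11² = 28482.
c = 2t² / 28482 = 2·480² / 28482 = 16.1786.

16.179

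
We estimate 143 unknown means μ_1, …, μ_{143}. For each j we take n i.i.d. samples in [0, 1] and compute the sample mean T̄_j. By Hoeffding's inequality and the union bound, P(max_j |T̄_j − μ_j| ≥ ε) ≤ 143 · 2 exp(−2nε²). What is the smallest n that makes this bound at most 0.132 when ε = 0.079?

Need 2·143·exp(−2nε²) ≤ 0.132, i.e. exp(−2nε²) ≤ 0.132/286.
So 2nε² ≥ ln(286/0.132) = 7.680945.
Hence n ≥ 7.680945/(2·0.079²) = 615.362.
The smallest integer n is 616.

616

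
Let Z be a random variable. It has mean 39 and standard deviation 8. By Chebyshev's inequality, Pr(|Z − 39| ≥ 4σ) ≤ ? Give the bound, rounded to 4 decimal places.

Chebyshev: Pr(|Z − μ| ≥ t) ≤ Var(Z)/t².
Var(Z) = σ² = 8² = 64.
t = 4·8 = 32.
Bound = 64 / 1024 = 0.0625.

0.0625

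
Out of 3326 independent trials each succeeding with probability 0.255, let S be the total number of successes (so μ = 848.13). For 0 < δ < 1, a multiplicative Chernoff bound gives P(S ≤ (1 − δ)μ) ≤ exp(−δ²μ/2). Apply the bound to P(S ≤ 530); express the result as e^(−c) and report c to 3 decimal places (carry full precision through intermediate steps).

Write 530 = (1 − δ)μ, so δ = 1 − 530/848.13 = 0.3750958…
Then the exponent is δ²μ/2 = (μ − 530)²/(2μ) = 59.664613.

59.665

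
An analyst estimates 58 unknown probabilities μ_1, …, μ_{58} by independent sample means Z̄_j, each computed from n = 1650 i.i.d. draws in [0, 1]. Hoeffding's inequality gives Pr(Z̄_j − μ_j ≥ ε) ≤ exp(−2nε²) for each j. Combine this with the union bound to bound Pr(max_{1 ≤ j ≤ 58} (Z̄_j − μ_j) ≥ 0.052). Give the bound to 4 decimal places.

Per-experiment Hoeffding bound: exp(−2·1650·0.052²) = exp(−8.92320) = 0.00013326.
Union bound over 58 events: 58·0.00013326 = 0.00773.

0.0077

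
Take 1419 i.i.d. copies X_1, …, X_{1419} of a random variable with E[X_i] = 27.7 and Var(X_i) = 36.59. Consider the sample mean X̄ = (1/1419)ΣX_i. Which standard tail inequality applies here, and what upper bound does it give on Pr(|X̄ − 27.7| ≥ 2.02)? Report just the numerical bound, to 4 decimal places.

With mean and variance of each term known, Chebyshev's inequality bounds the deviation of the sum (or sample mean).
Var(X̄) = Var(X_i)/n = 36.59/1419 = 0.025786.
Chebyshev: Pr(|X̄ − 27.7| ≥ 2.02) ≤ Var(X̄)/(2.02)² = 36.59/(1419·2.02²) = 0.0063.

0.0063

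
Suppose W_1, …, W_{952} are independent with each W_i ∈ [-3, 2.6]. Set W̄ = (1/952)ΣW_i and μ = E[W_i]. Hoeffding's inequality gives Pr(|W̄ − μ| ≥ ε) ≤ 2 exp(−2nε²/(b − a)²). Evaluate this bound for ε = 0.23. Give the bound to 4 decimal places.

0.0806

Exponent: 2nε²/(b − a)² = 2·952·0.23² / 5.6² = 3.21179.
Bound = 2·exp(−3.21179) = 0.08057.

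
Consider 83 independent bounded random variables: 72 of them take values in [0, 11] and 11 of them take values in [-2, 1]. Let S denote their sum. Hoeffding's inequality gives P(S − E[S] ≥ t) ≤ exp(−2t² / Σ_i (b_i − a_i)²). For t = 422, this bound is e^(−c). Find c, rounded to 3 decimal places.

Σ(b_i − a_i)² = 72·11² + 11·3² = 8811.
c = 2t² / 8811 = 2·422² / 8811 = 40.4231.

40.423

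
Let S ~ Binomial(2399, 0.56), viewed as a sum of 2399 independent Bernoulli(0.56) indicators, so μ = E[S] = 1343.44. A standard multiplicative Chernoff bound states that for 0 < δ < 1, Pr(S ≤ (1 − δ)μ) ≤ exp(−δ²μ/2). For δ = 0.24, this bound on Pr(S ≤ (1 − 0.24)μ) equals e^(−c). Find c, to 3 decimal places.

c = δ²μ/2 = 0.24²·1343.44/2 = 38.6911.

38.691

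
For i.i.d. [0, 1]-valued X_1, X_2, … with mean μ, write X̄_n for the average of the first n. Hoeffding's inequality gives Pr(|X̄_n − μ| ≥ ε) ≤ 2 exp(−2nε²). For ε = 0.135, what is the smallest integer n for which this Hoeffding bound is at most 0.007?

Require 2·exp(−2nε²) ≤ 0.007, i.e. 2nε² ≥ ln(2/0.007) = 5.654992.
So n ≥ 5.654992 / (2·0.135²) = 155.144.
The smallest integer n is 156.

156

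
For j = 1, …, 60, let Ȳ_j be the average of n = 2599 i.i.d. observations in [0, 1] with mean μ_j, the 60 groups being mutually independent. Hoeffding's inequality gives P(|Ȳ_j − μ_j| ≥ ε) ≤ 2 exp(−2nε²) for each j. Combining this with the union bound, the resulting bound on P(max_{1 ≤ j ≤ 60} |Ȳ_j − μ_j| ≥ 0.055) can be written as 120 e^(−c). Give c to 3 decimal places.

15.724

Union bound over the 60 events: P(max_{1 ≤ j ≤ 60} |Ȳ_j − μ_j| ≥ 0.055) ≤ 60·2·exp(−2nε²) = 120 exp(−2·2599·0.055²).
So c = 2·2599·0.055² = 15.7240.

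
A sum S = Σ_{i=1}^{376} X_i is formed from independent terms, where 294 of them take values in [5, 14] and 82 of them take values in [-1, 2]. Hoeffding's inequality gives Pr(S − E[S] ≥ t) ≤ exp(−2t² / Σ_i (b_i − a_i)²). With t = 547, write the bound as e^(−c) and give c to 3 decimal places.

Σ(b_i − a_i)² = 294·9² + 82·3² = 24552.
c = 2t² / 24552 = 2·547² / 24552 = 24.3735.

24.373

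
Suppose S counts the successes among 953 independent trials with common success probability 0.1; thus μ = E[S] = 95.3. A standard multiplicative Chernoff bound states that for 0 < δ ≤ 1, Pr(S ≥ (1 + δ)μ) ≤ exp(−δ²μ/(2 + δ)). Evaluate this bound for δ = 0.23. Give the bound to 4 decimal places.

Exponent = δ²μ/(2 + δ) = 0.23²·95.3/2.23 = 2.2607.
Bound = exp(−2.2607) = 0.10428.

0.1043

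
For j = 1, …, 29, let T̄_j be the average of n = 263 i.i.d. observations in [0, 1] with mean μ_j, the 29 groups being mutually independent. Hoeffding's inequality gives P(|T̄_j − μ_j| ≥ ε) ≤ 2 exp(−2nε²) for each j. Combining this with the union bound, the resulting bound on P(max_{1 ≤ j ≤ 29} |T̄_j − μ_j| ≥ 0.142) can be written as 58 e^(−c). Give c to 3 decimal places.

Union bound over the 29 events: P(max_{1 ≤ j ≤ 29} |T̄_j − μ_j| ≥ 0.142) ≤ 29·2·exp(−2nε²) = 58 exp(−2·263·0.142²).
So c = 2·263·0.142² = 10.6063.

10.606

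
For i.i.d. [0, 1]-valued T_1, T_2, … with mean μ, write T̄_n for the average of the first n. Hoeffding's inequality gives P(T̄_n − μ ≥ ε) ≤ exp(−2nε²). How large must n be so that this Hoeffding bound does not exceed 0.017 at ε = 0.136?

111

Require exp(−2nε²) ≤ 0.017, i.e. 2nε² ≥ ln(1/0.017) = 4.074542.
So n ≥ 4.074542 / (2·0.136²) = 110.147.
The smallest integer n is 111.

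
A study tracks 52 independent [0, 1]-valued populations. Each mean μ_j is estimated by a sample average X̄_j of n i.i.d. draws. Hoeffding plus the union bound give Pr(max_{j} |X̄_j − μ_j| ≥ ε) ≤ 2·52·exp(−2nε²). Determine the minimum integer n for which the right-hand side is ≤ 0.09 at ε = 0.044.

1822

Need 2·52·exp(−2nε²) ≤ 0.09, i.e. exp(−2nε²) ≤ 0.09/104.
So 2nε² ≥ ln(104/0.09) = 7.052337.
Hence n ≥ 7.052337/(2·0.044²) = 1821.368.
The smallest integer n is 1822.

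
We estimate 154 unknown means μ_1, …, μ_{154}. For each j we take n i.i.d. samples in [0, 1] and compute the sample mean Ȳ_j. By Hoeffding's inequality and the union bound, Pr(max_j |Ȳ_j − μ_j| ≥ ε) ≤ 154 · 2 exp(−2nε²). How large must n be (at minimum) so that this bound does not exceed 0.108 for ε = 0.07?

Need 2·154·exp(−2nε²) ≤ 0.108, i.e. exp(−2nε²) ≤ 0.108/308.
So 2nε² ≥ ln(308/0.108) = 7.955724.
Hence n ≥ 7.955724/(2·0.07²) = 811.809.
The smallest integer n is 812.

812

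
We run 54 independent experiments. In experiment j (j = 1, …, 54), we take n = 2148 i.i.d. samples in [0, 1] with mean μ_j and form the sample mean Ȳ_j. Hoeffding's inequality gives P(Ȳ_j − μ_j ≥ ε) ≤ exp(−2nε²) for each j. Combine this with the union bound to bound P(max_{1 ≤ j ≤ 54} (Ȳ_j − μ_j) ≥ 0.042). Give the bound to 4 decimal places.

Per-experiment Hoeffding bound: exp(−2·2148·0.042²) = exp(−7.57814) = 0.00051151.
Union bound over 54 events: 54·0.00051151 = 0.02762.

0.0276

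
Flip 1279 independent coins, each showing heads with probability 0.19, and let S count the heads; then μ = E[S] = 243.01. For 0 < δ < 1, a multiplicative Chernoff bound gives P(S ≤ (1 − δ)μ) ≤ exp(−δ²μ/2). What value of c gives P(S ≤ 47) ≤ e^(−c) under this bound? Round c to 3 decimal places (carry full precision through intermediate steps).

Write 47 = (1 − δ)μ, so δ = 1 − 47/243.01 = 0.8065923…
Then the exponent is δ²μ/2 = (μ − 47)²/(2μ) = 79.050080.

79.050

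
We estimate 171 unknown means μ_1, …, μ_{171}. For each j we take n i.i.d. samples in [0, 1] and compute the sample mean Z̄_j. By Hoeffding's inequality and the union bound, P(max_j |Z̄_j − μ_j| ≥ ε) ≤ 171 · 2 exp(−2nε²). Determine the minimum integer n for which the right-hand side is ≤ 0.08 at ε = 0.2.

105

Need 2·171·exp(−2nε²) ≤ 0.08, i.e. exp(−2nε²) ≤ 0.08/342.
So 2nε² ≥ ln(342/0.08) = 8.360539.
Hence n ≥ 8.360539/(2·0.2²) = 104.507.
The smallest integer n is 105.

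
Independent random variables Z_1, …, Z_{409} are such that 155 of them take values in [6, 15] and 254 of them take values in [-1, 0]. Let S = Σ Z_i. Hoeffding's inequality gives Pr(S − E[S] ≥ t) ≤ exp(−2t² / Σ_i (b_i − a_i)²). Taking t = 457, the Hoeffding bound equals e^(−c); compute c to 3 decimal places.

Σ(b_i − a_i)² = 155·9² + 254·1² = 12809.
c = 2t² / 12809 = 2·457² / 12809 = 32.6097.

32.610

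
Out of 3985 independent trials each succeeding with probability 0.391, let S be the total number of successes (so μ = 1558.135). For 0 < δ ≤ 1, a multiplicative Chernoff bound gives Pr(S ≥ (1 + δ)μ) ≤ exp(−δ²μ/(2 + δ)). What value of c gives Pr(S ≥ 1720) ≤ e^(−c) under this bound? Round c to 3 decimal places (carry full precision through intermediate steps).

Write 1720 = (1 + δ)μ, so δ = 1720/1558.135 − 1 = 0.1038838…
Then the exponent is δ²μ/(2 + δ) = (1720 − μ)² / (μ·(2 + δ)) = 7.992434.

7.992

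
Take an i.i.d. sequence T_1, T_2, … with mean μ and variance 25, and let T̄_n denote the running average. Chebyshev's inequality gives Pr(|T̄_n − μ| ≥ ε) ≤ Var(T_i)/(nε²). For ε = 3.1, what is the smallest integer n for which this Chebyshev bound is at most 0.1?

Require 25/(n·3.1²) ≤ 0.1, i.e. n ≥ 25/(0.1·3.1²) = 26.015.
The smallest integer n is 27.

27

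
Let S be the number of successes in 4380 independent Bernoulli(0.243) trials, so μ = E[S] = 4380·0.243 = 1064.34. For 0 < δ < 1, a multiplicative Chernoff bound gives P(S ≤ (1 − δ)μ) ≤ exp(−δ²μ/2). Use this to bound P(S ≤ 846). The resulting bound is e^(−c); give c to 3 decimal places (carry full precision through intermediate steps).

Write 846 = (1 − δ)μ, so δ = 1 − 846/1064.34 = 0.2051412…
Then the exponent is δ²μ/2 = (μ − 846)²/(2μ) = 22.395266.

22.395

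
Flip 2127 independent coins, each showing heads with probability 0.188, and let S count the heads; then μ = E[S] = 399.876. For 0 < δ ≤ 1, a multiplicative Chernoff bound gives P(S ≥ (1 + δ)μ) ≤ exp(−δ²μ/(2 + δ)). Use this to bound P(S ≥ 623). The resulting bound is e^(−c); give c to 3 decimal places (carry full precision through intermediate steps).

Write 623 = (1 + δ)μ, so δ = 623/399.876 − 1 = 0.557983…
Then the exponent is δ²μ/(2 + δ) = (623 − μ)² / (μ·(2 + δ)) = 48.670923.

48.671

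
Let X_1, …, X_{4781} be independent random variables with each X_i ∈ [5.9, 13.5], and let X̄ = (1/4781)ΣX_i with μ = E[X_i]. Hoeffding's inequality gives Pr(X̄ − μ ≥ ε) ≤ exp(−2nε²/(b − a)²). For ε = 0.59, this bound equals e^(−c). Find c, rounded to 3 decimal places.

57.627

c = 2nε²/(b − a)² = 2·4781·0.59² / 7.6² = 57.6269.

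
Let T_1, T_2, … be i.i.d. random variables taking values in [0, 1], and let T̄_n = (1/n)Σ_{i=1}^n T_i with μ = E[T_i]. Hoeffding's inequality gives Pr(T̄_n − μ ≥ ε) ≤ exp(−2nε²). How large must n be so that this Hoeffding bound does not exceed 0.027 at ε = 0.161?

70

Require exp(−2nε²) ≤ 0.027, i.e. 2nε² ≥ ln(1/0.027) = 3.611918.
So n ≥ 3.611918 / (2·0.161²) = 69.672.
The smallest integer n is 70.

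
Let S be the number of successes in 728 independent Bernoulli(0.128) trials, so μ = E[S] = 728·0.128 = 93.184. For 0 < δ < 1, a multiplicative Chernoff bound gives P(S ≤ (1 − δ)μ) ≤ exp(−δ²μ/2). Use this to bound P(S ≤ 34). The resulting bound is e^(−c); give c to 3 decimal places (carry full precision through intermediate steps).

Write 34 = (1 − δ)μ, so δ = 1 − 34/93.184 = 0.6351305…
Then the exponent is δ²μ/2 = (μ − 34)²/(2μ) = 18.794782.

18.795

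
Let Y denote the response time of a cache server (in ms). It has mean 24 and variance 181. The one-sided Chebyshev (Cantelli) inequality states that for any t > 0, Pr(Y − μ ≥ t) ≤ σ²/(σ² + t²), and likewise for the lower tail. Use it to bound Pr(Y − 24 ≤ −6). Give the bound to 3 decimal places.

0.834

Here σ² = 181 and t = 6, so σ² + t² = 217.
Cantelli's bound: 181/217 = 0.8341.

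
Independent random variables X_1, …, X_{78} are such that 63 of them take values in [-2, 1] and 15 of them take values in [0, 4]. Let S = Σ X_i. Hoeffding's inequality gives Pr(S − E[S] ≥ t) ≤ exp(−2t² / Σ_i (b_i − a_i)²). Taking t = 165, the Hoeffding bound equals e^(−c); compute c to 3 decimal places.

Σ(b_i − a_i)² = 63·3² + 15·4² = 807.
c = 2t² / 807 = 2·165² / 807 = 67.4721.

67.472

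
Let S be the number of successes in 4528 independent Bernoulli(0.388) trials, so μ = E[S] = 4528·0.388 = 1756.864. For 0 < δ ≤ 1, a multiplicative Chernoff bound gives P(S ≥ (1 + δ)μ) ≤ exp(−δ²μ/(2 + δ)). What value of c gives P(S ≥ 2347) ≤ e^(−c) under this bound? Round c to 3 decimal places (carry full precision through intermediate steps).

Write 2347 = (1 + δ)μ, so δ = 2347/1756.864 − 1 = 0.3359031…
Then the exponent is δ²μ/(2 + δ) = (2347 − μ)² / (μ·(2 + δ)) = 84.861608.

84.862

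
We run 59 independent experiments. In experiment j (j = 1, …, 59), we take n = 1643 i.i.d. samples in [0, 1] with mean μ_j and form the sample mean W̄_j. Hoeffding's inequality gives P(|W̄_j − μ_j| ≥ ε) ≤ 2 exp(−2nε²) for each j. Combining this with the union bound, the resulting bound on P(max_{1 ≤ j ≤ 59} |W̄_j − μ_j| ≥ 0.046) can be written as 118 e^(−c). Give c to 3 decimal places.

Union bound over the 59 events: P(max_{1 ≤ j ≤ 59} |W̄_j − μ_j| ≥ 0.046) ≤ 59·2·exp(−2nε²) = 118 exp(−2·1643·0.046²).
So c = 2·1643·0.046² = 6.9532.

6.953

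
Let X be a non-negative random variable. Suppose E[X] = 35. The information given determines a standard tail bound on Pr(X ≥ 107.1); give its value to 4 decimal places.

Only the mean of a non-negative variable is known, so Markov's inequality is the applicable tail bound.
Markov's inequality: for a non-negative random variable, Pr(X ≥ a) ≤ E[X]/a.
Here E[X] = 35 and a = 107.1, so the bound is 35/107.1 = 0.3268.

0.3268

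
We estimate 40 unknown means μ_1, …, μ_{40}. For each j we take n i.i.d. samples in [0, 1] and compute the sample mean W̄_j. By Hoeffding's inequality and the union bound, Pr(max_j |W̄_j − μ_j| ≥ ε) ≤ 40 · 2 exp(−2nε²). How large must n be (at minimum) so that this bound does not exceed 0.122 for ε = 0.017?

Need 2·40·exp(−2nε²) ≤ 0.122, i.e. exp(−2nε²) ≤ 0.122/80.
So 2nε² ≥ ln(80/0.122) = 6.485761.
Hence n ≥ 6.485761/(2·0.017²) = 11221.040.
The smallest integer n is 11222.

11222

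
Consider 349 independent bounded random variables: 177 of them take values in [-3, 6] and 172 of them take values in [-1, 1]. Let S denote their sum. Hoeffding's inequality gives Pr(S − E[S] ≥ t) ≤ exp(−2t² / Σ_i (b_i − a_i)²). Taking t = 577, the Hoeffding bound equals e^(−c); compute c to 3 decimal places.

44.317

Σ(b_i − a_i)² = 177·9² + 172·2² = 15025.
c = 2t² / 15025 = 2·577² / 15025 = 44.3167.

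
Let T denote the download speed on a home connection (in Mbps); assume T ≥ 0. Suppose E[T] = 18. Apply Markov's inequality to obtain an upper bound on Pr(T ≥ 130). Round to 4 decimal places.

Markov's inequality: for a non-negative random variable, Pr(T ≥ a) ≤ E[T]/a.
Here E[T] = 18 and a = 130, so the bound is 18/130 = 0.1385.

0.1385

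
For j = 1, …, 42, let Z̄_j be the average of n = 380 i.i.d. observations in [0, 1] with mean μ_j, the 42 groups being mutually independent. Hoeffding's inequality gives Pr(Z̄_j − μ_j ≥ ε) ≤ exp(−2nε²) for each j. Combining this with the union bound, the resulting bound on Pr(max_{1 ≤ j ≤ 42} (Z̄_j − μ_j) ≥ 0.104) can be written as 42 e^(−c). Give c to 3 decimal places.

Union bound over the 42 events: Pr(max_{1 ≤ j ≤ 42} (Z̄_j − μ_j) ≥ 0.104) ≤ 42·exp(−2nε²) = 42 exp(−2·380·0.104²).
So c = 2·380·0.104² = 8.2202.

8.220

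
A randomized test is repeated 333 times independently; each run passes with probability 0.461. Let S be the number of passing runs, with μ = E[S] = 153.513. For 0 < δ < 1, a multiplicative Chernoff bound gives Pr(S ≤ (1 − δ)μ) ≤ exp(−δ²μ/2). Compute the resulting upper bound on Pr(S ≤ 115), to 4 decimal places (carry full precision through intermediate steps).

0.0080

Write 115 = (1 − δ)μ, so δ = 1 − 115/153.513 = 0.2508778…
Then the exponent is δ²μ/2 = (μ − 115)²/(2μ) = 4.831028.
Bound = exp(−4.831028) = 0.00798.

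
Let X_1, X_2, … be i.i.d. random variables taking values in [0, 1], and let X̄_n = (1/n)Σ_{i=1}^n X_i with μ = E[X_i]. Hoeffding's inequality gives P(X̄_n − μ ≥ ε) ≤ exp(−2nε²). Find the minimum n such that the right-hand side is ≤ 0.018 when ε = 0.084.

Require exp(−2nε²) ≤ 0.018, i.e. 2nε² ≥ ln(1/0.018) = 4.017384.
So n ≥ 4.017384 / (2·0.084²) = 284.679.
The smallest integer n is 285.

285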